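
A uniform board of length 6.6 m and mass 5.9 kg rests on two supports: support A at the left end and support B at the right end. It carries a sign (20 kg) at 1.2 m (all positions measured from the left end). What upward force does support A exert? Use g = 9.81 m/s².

Sum moments about support B (its reaction then has zero moment arm).
Beam weight: 5.9 × 9.81 = 57.88 N down at 3.3 m → arm 3.3 m, τ = 57.88 × 3.3 = 191 N·m counterclockwise.
Sign: 20 × 9.81 = 196.2 N down at 1.2 m → arm 5.4 m, τ = 196.2 × 5.4 = 1059 N·m counterclockwise.
Net load moment about support B = 1250 N·m counterclockwise.
Reaction R at support A is upward at 0 m, arm 6.6 m → moment R × 6.6 clockwise.
Στ = 0 ⇒ R × 6.6 = 1250 ⇒ R = 189 N.

R_A ≈ 189 N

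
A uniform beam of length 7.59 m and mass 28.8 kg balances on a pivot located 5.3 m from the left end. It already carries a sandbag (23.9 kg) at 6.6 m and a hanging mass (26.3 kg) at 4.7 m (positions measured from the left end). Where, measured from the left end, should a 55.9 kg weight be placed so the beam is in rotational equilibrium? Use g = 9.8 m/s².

Taking torques about the pivot (at 5.3 m from the left end):
Beam weight: 28.8 × 9.8 = 282.2 N down at 3.795 m → arm 1.505 m, τ = 282.2 × 1.505 = 424.7 N·m counterclockwise.
Sandbag: 23.9 × 9.8 = 234.2 N down at 6.6 m → arm 1.3 m, τ = 234.2 × 1.3 = 304.5 N·m clockwise.
Hanging mass: 26.3 × 9.8 = 257.7 N down at 4.7 m → arm 0.6 m, τ = 257.7 × 0.6 = 154.6 N·m counterclockwise.
Net moment of existing loads = 274.8 N·m counterclockwise.
The weight weighs 55.9 × 9.8 = 547.8 N and must supply an equal clockwise moment, so its lever arm about the pivot is 274.8 / 547.8 = 0.502 m.
That puts it at 5.3 + 0.502 = 5.8 m from the left end.

x ≈ 5.8 m from the left end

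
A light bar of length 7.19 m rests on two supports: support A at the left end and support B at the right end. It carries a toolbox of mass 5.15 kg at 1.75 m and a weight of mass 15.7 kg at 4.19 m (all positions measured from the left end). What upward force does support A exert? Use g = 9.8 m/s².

R_A ≈ 102 N

Choose support B as the axis so its reaction then has zero moment arm.
Toolbox: 5.15 × 9.8 = 50.47 N down at 1.75 m → arm 5.44 m, τ = 50.47 × 5.44 = 274.6 N·m counterclockwise.
Weight: 15.7 × 9.8 = 153.9 N down at 4.19 m → arm 3 m, τ = 153.9 × 3 = 461.7 N·m counterclockwise.
Net load moment about support B = 736.3 N·m counterclockwise.
Reaction R at support A is upward at 0 m, arm 7.19 m → moment R × 7.19 clockwise.
Στ = 0 ⇒ R × 7.19 = 736.3 ⇒ R = 102 N.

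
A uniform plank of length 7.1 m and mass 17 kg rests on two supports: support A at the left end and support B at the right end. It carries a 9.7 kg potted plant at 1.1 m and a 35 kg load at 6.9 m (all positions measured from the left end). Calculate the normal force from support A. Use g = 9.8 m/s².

R_A ≈ 173 N

Taking torques about support B:
Beam weight: 17 × 9.8 = 166.6 N down at 3.55 m → arm 3.55 m, τ = 166.6 × 3.55 = 591.4 N·m counterclockwise.
Potted plant: 9.7 × 9.8 = 95.06 N down at 1.1 m → arm 6 m, τ = 95.06 × 6 = 570.4 N·m counterclockwise.
Load: 35 × 9.8 = 343 N down at 6.9 m → arm 0.2 m, τ = 343 × 0.2 = 68.6 N·m counterclockwise.
Net load moment about support B = 1230 N·m counterclockwise.
Reaction R at support A is upward at 0 m, arm 7.1 m → moment R × 7.1 clockwise.
Setting net torque to zero: R × 7.1 = 1230 → R = 173 N.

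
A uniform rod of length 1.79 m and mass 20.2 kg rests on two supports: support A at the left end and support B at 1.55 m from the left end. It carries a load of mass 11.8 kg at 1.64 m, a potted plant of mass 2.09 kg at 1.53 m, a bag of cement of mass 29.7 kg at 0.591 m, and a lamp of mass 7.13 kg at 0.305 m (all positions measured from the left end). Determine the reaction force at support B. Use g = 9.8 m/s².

Taking torques about support A:
Beam weight: 20.2 × 9.8 = 198 N down at 0.895 m → arm 0.895 m, τ = 198 × 0.895 = 177.2 N·m clockwise.
Load: 11.8 × 9.8 = 115.6 N down at 1.64 m → arm 1.64 m, τ = 115.6 × 1.64 = 189.6 N·m clockwise.
Potted plant: 2.09 × 9.8 = 20.48 N down at 1.53 m → arm 1.53 m, τ = 20.48 × 1.53 = 31.33 N·m clockwise.
Bag of cement: 29.7 × 9.8 = 291.1 N down at 0.591 m → arm 0.591 m, τ = 291.1 × 0.591 = 172 N·m clockwise.
Lamp: 7.13 × 9.8 = 69.87 N down at 0.305 m → arm 0.305 m, τ = 69.87 × 0.305 = 21.31 N·m clockwise.
Net load moment about support A = 591.4 N·m clockwise.
Reaction R at support B is upward at 1.55 m, arm 1.55 m → moment R × 1.55 counterclockwise.
Στ = 0 ⇒ R × 1.55 = 591.4 ⇒ R = 382 N.

R_B ≈ 382 N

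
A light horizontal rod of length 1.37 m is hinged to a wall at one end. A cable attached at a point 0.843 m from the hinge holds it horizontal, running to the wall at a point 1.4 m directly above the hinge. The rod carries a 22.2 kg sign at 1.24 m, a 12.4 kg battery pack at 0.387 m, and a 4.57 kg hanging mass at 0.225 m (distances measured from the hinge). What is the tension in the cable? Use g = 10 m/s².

T ≈ 462 N

Sum moments about the hinge (the unknown hinge reaction has zero arm there).
Sign: 22.2 × 10 = 222 N down at 1.24 m → arm 1.24 m, τ = 222 × 1.24 = 275.3 N·m clockwise.
Battery pack: 12.4 × 10 = 124 N down at 0.387 m → arm 0.387 m, τ = 124 × 0.387 = 47.99 N·m clockwise.
Hanging mass: 4.57 × 10 = 45.7 N down at 0.225 m → arm 0.225 m, τ = 45.7 × 0.225 = 10.28 N·m clockwise.
Total clockwise load moment = 333.6 N·m.
The cable tension T acts at 0.843 m; only its component perpendicular to the rod, T sinθ, produces torque. sinθ = h/√(h²+d²) = 1.4/√(1.4²+0.843²) = 0.8567.
Balancing moments: T × 0.843 × 0.8567 = 333.6, giving T = 333.6 / 0.7222 = 462 N.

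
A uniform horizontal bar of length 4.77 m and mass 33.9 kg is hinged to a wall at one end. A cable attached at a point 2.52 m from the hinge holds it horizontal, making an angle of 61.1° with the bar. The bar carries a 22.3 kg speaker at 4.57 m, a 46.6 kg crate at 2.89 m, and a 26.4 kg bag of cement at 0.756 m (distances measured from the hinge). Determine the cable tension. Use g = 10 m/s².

T ≈ 1530 N

Sum moments about the hinge (the unknown hinge reaction has zero arm there).
Beam weight: 33.9 × 10 = 339 N down at 2.385 m → arm 2.385 m, τ = 339 × 2.385 = 808.5 N·m clockwise.
Speaker: 22.3 × 10 = 223 N down at 4.57 m → arm 4.57 m, τ = 223 × 4.57 = 1019 N·m clockwise.
Crate: 46.6 × 10 = 466 N down at 2.89 m → arm 2.89 m, τ = 466 × 2.89 = 1347 N·m clockwise.
Bag of cement: 26.4 × 10 = 264 N down at 0.756 m → arm 0.756 m, τ = 264 × 0.756 = 199.6 N·m clockwise.
Total clockwise load moment = 3374 N·m.
The cable tension T acts at 2.52 m; only its component perpendicular to the bar, T sinθ, produces torque. sin 61.1° = 0.8755.
Στ = 0 ⇒ T × 2.52 × 0.8755 = 3374 ⇒ T = 3374 / 2.206 = 1530 N.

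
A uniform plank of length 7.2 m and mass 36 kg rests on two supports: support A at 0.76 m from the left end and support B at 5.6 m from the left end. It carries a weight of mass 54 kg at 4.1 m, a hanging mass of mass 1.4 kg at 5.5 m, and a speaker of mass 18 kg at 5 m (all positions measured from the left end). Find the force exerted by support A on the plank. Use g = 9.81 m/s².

About support B:
Beam weight: 36 × 9.81 = 353.2 N down at 3.6 m → arm 2 m, τ = 353.2 × 2 = 706.4 N·m counterclockwise.
Weight: 54 × 9.81 = 529.7 N down at 4.1 m → arm 1.5 m, τ = 529.7 × 1.5 = 794.6 N·m counterclockwise.
Hanging mass: 1.4 × 9.81 = 13.73 N down at 5.5 m → arm 0.1 m, τ = 13.73 × 0.1 = 1.373 N·m counterclockwise.
Speaker: 18 × 9.81 = 176.6 N down at 5 m → arm 0.6 m, τ = 176.6 × 0.6 = 106 N·m counterclockwise.
Net load moment about support B = 1608 N·m counterclockwise.
Reaction R at support A is upward at 0.76 m, arm 4.84 m → moment R × 4.84 clockwise.
Setting net torque to zero: R × 4.84 = 1608 → R = 332 N.

R_A ≈ 332 N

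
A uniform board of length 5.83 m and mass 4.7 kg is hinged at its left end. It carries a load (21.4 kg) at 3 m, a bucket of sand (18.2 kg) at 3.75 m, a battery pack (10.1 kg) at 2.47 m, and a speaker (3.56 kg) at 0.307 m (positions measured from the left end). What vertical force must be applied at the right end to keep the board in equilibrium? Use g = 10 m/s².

About the left end:
Beam weight: 4.7 × 10 = 47 N down at 2.915 m → arm 2.915 m, τ = 47 × 2.915 = 137 N·m clockwise.
Load: 21.4 × 10 = 214 N down at 3 m → arm 3 m, τ = 214 × 3 = 642 N·m clockwise.
Bucket of sand: 18.2 × 10 = 182 N down at 3.75 m → arm 3.75 m, τ = 182 × 3.75 = 682.5 N·m clockwise.
Battery pack: 10.1 × 10 = 101 N down at 2.47 m → arm 2.47 m, τ = 101 × 2.47 = 249.5 N·m clockwise.
Speaker: 3.56 × 10 = 35.6 N down at 0.307 m → arm 0.307 m, τ = 35.6 × 0.307 = 10.93 N·m clockwise.
Net moment of the loads = 1722 N·m clockwise.
The upward force F acts at the right end, arm 5.83 m, giving F × 5.83 counterclockwise.
For rotational equilibrium, F × 5.83 = 1722, so F = 1722 / 5.83 = 295 N.

F ≈ 295 N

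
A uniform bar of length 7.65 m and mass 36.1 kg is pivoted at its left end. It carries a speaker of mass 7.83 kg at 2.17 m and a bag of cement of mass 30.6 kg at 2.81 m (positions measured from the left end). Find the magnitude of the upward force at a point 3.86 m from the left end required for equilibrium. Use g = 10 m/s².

F ≈ 625 N

Taking torques about the left end:
Beam weight: 36.1 × 10 = 361 N down at 3.825 m → arm 3.825 m, τ = 361 × 3.825 = 1381 N·m clockwise.
Speaker: 7.83 × 10 = 78.3 N down at 2.17 m → arm 2.17 m, τ = 78.3 × 2.17 = 169.9 N·m clockwise.
Bag of cement: 30.6 × 10 = 306 N down at 2.81 m → arm 2.81 m, τ = 306 × 2.81 = 859.9 N·m clockwise.
Net moment of the loads = 2411 N·m clockwise.
The upward force F acts at a point 3.86 m from the left end, arm 3.86 m, giving F × 3.86 counterclockwise.
Balancing moments: F × 3.86 = 2411, giving F = 2411 / 3.86 = 625 N.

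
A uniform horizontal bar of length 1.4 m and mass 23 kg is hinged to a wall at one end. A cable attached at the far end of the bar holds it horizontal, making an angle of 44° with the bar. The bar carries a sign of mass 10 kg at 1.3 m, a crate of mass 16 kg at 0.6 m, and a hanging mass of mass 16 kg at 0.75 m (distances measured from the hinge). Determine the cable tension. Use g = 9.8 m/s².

Taking torques about the hinge:
Beam weight: 23 × 9.8 = 225.4 N down at 0.7 m → arm 0.7 m, τ = 225.4 × 0.7 = 157.8 N·m clockwise.
Sign: 10 × 9.8 = 98 N down at 1.3 m → arm 1.3 m, τ = 98 × 1.3 = 127.4 N·m clockwise.
Crate: 16 × 9.8 = 156.8 N down at 0.6 m → arm 0.6 m, τ = 156.8 × 0.6 = 94.08 N·m clockwise.
Hanging mass: 16 × 9.8 = 156.8 N down at 0.75 m → arm 0.75 m, τ = 156.8 × 0.75 = 117.6 N·m clockwise.
Total clockwise load moment = 496.9 N·m.
The cable tension T acts at 1.4 m; only its component perpendicular to the bar, T sinθ, produces torque. sin 44° = 0.6947.
Στ = 0 ⇒ T × 1.4 × 0.6947 = 496.9 ⇒ T = 496.9 / 0.9726 = 511 N.

T ≈ 511 N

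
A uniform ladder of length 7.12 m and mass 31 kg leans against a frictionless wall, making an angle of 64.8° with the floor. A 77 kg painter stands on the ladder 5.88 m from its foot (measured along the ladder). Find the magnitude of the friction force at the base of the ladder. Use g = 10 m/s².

Take moments about the foot of the ladder.
Ladder weight 31×10 = 310 N acts at 3.56 m along the ladder; its horizontal arm is 3.56·cos64.8° = 1.516 m → τ = 470 N·m clockwise.
Painter: 77×10 = 770 N at 5.88 m → arm 2.504 m → τ = 1928 N·m clockwise.
Wall normal N acts horizontally at the top; its moment arm is the height L sinθ = 7.12·sin64.8° = 6.442 m, counterclockwise.
Setting net torque to zero: N × 6.442 = 2398 → N = 372 N.
ΣFx = 0: friction at the foot balances the wall's push, so f = N_wall = 372 N.

f ≈ 372 N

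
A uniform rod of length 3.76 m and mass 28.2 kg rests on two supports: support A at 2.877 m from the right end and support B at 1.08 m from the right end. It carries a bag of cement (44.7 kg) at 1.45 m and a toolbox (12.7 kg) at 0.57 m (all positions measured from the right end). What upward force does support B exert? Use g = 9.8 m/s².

Sum moments about support A (its reaction then has zero moment arm).
Beam weight: 28.2 × 9.8 = 276.4 N down at 1.88 m → arm 0.997 m, τ = 276.4 × 0.997 = 275.6 N·m clockwise.
Bag of cement: 44.7 × 9.8 = 438.1 N down at 1.45 m → arm 1.427 m, τ = 438.1 × 1.427 = 625.2 N·m clockwise.
Toolbox: 12.7 × 9.8 = 124.5 N down at 0.57 m → arm 2.307 m, τ = 124.5 × 2.307 = 287.2 N·m clockwise.
Net load moment about support A = 1188 N·m clockwise.
Reaction R at support B is upward at 1.08 m, arm 1.797 m → moment R × 1.797 counterclockwise.
Στ = 0 ⇒ R × 1.797 = 1188 ⇒ R = 661 N.

R_B ≈ 661 N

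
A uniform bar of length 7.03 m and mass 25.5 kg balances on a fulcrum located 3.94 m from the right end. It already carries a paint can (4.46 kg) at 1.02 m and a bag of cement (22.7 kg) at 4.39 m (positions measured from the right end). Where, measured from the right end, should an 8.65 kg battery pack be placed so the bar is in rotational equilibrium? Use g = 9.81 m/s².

x ≈ 5.52 m from the right end

About the fulcrum (at 3.94 m from the right end):
Beam weight: 25.5 × 9.81 = 250.2 N down at 3.515 m → arm 0.425 m, τ = 250.2 × 0.425 = 106.3 N·m clockwise.
Paint can: 4.46 × 9.81 = 43.75 N down at 1.02 m → arm 2.92 m, τ = 43.75 × 2.92 = 127.8 N·m clockwise.
Bag of cement: 22.7 × 9.81 = 222.7 N down at 4.39 m → arm 0.45 m, τ = 222.7 × 0.45 = 100.2 N·m counterclockwise.
Net moment of existing loads = 133.9 N·m clockwise.
The battery pack weighs 8.65 × 9.81 = 84.86 N and must supply an equal counterclockwise moment, so its lever arm about the fulcrum is 133.9 / 84.86 = 1.58 m.
That puts it at 3.94 + 1.58 = 5.52 m from the right end.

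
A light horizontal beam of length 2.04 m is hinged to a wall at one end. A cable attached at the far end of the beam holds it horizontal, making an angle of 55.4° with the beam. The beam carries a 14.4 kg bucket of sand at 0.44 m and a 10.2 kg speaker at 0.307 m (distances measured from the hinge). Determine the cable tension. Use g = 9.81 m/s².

About the hinge:
Bucket of sand: 14.4 × 9.81 = 141.3 N down at 0.44 m → arm 0.44 m, τ = 141.3 × 0.44 = 62.17 N·m clockwise.
Speaker: 10.2 × 9.81 = 100.1 N down at 0.307 m → arm 0.307 m, τ = 100.1 × 0.307 = 30.73 N·m clockwise.
Total clockwise load moment = 92.9 N·m.
The cable tension T acts at 2.04 m; only its component perpendicular to the beam, T sinθ, produces torque. sin 55.4° = 0.8231.
Setting net torque to zero: T × 2.04 × 0.8231 = 92.9 → T = 92.9 / 1.679 = 55.3 N.

T ≈ 55.3 N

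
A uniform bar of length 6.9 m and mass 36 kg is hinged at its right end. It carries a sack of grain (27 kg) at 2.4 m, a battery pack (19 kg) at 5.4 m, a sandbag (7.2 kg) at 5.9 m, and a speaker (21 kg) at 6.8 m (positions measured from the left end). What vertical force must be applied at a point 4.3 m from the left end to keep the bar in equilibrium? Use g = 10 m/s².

Take moments about the right end.
Beam weight: 36 × 10 = 360 N down at 3.45 m → arm 3.45 m, τ = 360 × 3.45 = 1242 N·m counterclockwise.
Sack of grain: 27 × 10 = 270 N down at 2.4 m → arm 4.5 m, τ = 270 × 4.5 = 1215 N·m counterclockwise.
Battery pack: 19 × 10 = 190 N down at 5.4 m → arm 1.5 m, τ = 190 × 1.5 = 285 N·m counterclockwise.
Sandbag: 7.2 × 10 = 72 N down at 5.9 m → arm 1 m, τ = 72 × 1 = 72 N·m counterclockwise.
Speaker: 21 × 10 = 210 N down at 6.8 m → arm 0.1 m, τ = 210 × 0.1 = 21 N·m counterclockwise.
Net moment of the loads = 2835 N·m counterclockwise.
The upward force F acts at a point 4.3 m from the left end, arm 2.6 m, giving F × 2.6 clockwise.
Balancing moments: F × 2.6 = 2835, giving F = 2835 / 2.6 = 1090 N.

F ≈ 1090 N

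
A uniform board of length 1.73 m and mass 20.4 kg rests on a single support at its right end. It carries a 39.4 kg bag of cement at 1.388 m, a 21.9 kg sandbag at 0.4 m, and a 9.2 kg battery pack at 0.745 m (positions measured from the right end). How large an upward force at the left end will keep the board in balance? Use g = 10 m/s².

F ≈ 508 N

About the right end:
Beam weight: 20.4 × 10 = 204 N down at 0.865 m → arm 0.865 m, τ = 204 × 0.865 = 176.5 N·m counterclockwise.
Bag of cement: 39.4 × 10 = 394 N down at 1.388 m → arm 1.388 m, τ = 394 × 1.388 = 546.9 N·m counterclockwise.
Sandbag: 21.9 × 10 = 219 N down at 0.4 m → arm 0.4 m, τ = 219 × 0.4 = 87.6 N·m counterclockwise.
Battery pack: 9.2 × 10 = 92 N down at 0.745 m → arm 0.745 m, τ = 92 × 0.745 = 68.54 N·m counterclockwise.
Net moment of the loads = 879.5 N·m counterclockwise.
The upward force F acts at the left end, arm 1.73 m, giving F × 1.73 clockwise.
For rotational equilibrium, F × 1.73 = 879.5, so F = 879.5 / 1.73 = 508 N.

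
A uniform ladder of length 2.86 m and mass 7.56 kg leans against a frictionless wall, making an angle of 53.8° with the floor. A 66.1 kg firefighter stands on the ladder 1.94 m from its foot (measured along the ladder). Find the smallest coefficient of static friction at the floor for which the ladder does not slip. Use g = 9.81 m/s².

Sum moments about the foot of the ladder (the floor normal and friction both act there and drop out).
Ladder weight 7.56×9.81 = 74.16 N acts at 1.43 m along the ladder; its horizontal arm is 1.43·cos53.8° = 0.8446 m → τ = 62.64 N·m clockwise.
Firefighter: 66.1×9.81 = 648.4 N at 1.94 m → arm 1.146 m → τ = 743.1 N·m clockwise.
Wall normal N acts horizontally at the top; its moment arm is the height L sinθ = 2.86·sin53.8° = 2.308 m, counterclockwise.
Balancing moments: N × 2.308 = 805.7, giving N = 349.1 N.
ΣFx = 0 ⇒ f = N_wall = 349.1 N. ΣFy = 0 ⇒ N_floor = 722.6 N.
μ_min = f / N_floor = 349.1 / 722.6 = 0.483.

μ_min ≈ 0.483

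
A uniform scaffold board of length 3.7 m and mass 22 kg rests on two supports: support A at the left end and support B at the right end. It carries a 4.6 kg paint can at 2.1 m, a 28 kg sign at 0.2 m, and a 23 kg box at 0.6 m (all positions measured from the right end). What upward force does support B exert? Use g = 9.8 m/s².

R_B ≈ 576 N

Sum moments about support A (its reaction then has zero moment arm).
Beam weight: 22 × 9.8 = 215.6 N down at 1.85 m → arm 1.85 m, τ = 215.6 × 1.85 = 398.9 N·m clockwise.
Paint can: 4.6 × 9.8 = 45.08 N down at 2.1 m → arm 1.6 m, τ = 45.08 × 1.6 = 72.13 N·m clockwise.
Sign: 28 × 9.8 = 274.4 N down at 0.2 m → arm 3.5 m, τ = 274.4 × 3.5 = 960.4 N·m clockwise.
Box: 23 × 9.8 = 225.4 N down at 0.6 m → arm 3.1 m, τ = 225.4 × 3.1 = 698.7 N·m clockwise.
Net load moment about support A = 2130 N·m clockwise.
Reaction R at support B is upward at 0 m, arm 3.7 m → moment R × 3.7 counterclockwise.
Balancing moments: R × 3.7 = 2130, giving R = 576 N.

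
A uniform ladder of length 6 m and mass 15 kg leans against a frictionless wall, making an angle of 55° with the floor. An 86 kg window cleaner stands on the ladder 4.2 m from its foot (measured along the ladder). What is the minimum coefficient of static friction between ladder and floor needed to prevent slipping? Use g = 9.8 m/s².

Choose the foot of the ladder as the axis so the floor normal and friction both act there and drop out.
Ladder weight 15×9.8 = 147 N acts at 3 m along the ladder; its horizontal arm is 3·cos55° = 1.721 m → τ = 253 N·m clockwise.
Window cleaner: 86×9.8 = 842.8 N at 4.2 m → arm 2.409 m → τ = 2030 N·m clockwise.
Wall normal N acts horizontally at the top; its moment arm is the height L sinθ = 6·sin55° = 4.915 m, counterclockwise.
Setting net torque to zero: N × 4.915 = 2283 → N = 464.5 N.
ΣFx = 0 ⇒ f = N_wall = 464.5 N. ΣFy = 0 ⇒ N_floor = 989.8 N.
μ_min = f / N_floor = 464.5 / 989.8 = 0.469.

μ_min ≈ 0.469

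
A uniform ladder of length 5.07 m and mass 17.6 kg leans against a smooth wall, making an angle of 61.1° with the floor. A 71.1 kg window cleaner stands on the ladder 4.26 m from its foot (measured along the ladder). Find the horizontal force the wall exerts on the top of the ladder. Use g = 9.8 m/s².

Choose the foot of the ladder as the axis so the floor normal and friction both act there and drop out.
Ladder weight 17.6×9.8 = 172.5 N acts at 2.535 m along the ladder; its horizontal arm is 2.535·cos61.1° = 1.225 m → τ = 211.3 N·m clockwise.
Window cleaner: 71.1×9.8 = 696.8 N at 4.26 m → arm 2.059 m → τ = 1435 N·m clockwise.
Wall normal N acts horizontally at the top; its moment arm is the height L sinθ = 5.07·sin61.1° = 4.439 m, counterclockwise.
For rotational equilibrium, N × 4.439 = 1646, so N = 371 N.

N_wall ≈ 371 N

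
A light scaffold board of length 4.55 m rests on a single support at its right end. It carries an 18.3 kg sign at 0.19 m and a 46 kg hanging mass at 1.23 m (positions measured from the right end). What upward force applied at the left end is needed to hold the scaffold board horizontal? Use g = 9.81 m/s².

F ≈ 129 N

Sum moments about the right end (the unknown pivot reaction has zero arm there).
Sign: 18.3 × 9.81 = 179.5 N down at 0.19 m → arm 0.19 m, τ = 179.5 × 0.19 = 34.1 N·m counterclockwise.
Hanging mass: 46 × 9.81 = 451.3 N down at 1.23 m → arm 1.23 m, τ = 451.3 × 1.23 = 555.1 N·m counterclockwise.
Net moment of the loads = 589.2 N·m counterclockwise.
The upward force F acts at the left end, arm 4.55 m, giving F × 4.55 clockwise.
Στ = 0 ⇒ F × 4.55 = 589.2 ⇒ F = 589.2 / 4.55 = 129 N.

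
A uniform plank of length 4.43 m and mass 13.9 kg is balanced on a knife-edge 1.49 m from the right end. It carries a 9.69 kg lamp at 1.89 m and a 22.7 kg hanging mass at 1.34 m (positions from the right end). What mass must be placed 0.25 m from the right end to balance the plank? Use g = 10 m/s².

m ≈ 8.51 kg

Sum moments about the knife-edge (at 1.49 m from the right end) (the support reaction has zero arm there).
Beam weight: 13.9 × 10 = 139 N down at 2.215 m → arm 0.725 m, τ = 139 × 0.725 = 100.8 N·m counterclockwise.
Lamp: 9.69 × 10 = 96.9 N down at 1.89 m → arm 0.4 m, τ = 96.9 × 0.4 = 38.76 N·m counterclockwise.
Hanging mass: 22.7 × 10 = 227 N down at 1.34 m → arm 0.15 m, τ = 227 × 0.15 = 34.05 N·m clockwise.
Net moment of known loads = 105.5 N·m counterclockwise.
An unknown mass m at 0.25 m has arm 1.24 m; its moment is m·g·1.24 clockwise.
Setting net torque to zero: m × 10 × 1.24 = 105.5 → m = 105.5 / (10 × 1.24) = 8.51 kg.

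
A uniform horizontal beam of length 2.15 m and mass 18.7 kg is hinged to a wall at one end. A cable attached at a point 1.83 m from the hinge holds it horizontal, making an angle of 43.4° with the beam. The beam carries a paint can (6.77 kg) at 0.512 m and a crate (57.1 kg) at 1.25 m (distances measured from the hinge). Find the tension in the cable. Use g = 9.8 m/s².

Take moments about the hinge.
Beam weight: 18.7 × 9.8 = 183.3 N down at 1.075 m → arm 1.075 m, τ = 183.3 × 1.075 = 197 N·m clockwise.
Paint can: 6.77 × 9.8 = 66.35 N down at 0.512 m → arm 0.512 m, τ = 66.35 × 0.512 = 33.97 N·m clockwise.
Crate: 57.1 × 9.8 = 559.6 N down at 1.25 m → arm 1.25 m, τ = 559.6 × 1.25 = 699.5 N·m clockwise.
Total clockwise load moment = 930.5 N·m.
The cable tension T acts at 1.83 m; only its component perpendicular to the beam, T sinθ, produces torque. sin 43.4° = 0.6871.
For rotational equilibrium, T × 1.83 × 0.6871 = 930.5, so T = 930.5 / 1.257 = 740 N.

T ≈ 740 N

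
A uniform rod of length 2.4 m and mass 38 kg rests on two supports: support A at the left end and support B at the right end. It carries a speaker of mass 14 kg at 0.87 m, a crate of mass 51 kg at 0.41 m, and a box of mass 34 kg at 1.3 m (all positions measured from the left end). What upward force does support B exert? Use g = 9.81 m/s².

R_B ≈ 502 N

Choose support A as the axis so its reaction then has zero moment arm.
Beam weight: 38 × 9.81 = 372.8 N down at 1.2 m → arm 1.2 m, τ = 372.8 × 1.2 = 447.4 N·m clockwise.
Speaker: 14 × 9.81 = 137.3 N down at 0.87 m → arm 0.87 m, τ = 137.3 × 0.87 = 119.5 N·m clockwise.
Crate: 51 × 9.81 = 500.3 N down at 0.41 m → arm 0.41 m, τ = 500.3 × 0.41 = 205.1 N·m clockwise.
Box: 34 × 9.81 = 333.5 N down at 1.3 m → arm 1.3 m, τ = 333.5 × 1.3 = 433.6 N·m clockwise.
Net load moment about support A = 1206 N·m clockwise.
Reaction R at support B is upward at 2.4 m, arm 2.4 m → moment R × 2.4 counterclockwise.
Στ = 0 ⇒ R × 2.4 = 1206 ⇒ R = 502 N.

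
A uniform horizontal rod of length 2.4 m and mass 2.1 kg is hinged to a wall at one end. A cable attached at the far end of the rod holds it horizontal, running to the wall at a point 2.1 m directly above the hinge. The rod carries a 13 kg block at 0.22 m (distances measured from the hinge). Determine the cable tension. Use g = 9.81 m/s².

Choose the hinge as the axis so the unknown hinge reaction has zero arm there.
Beam weight: 2.1 × 9.81 = 20.6 N down at 1.2 m → arm 1.2 m, τ = 20.6 × 1.2 = 24.72 N·m clockwise.
Block: 13 × 9.81 = 127.5 N down at 0.22 m → arm 0.22 m, τ = 127.5 × 0.22 = 28.05 N·m clockwise.
Total clockwise load moment = 52.77 N·m.
The cable tension T acts at 2.4 m; only its component perpendicular to the rod, T sinθ, produces torque. sinθ = h/√(h²+d²) = 2.1/√(2.1²+2.4²) = 0.6585.
Setting net torque to zero: T × 2.4 × 0.6585 = 52.77 → T = 52.77 / 1.58 = 33.4 N.

T ≈ 33.4 N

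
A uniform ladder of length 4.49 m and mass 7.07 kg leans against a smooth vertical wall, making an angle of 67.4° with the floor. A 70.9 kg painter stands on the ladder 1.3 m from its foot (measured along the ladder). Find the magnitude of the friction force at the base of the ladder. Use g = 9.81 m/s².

f ≈ 98.3 N

Sum moments about the foot of the ladder (the floor normal and friction both act there and drop out).
Ladder weight 7.07×9.81 = 69.36 N acts at 2.245 m along the ladder; its horizontal arm is 2.245·cos67.4° = 0.8627 m → τ = 59.84 N·m clockwise.
Painter: 70.9×9.81 = 695.5 N at 1.3 m → arm 0.4996 m → τ = 347.5 N·m clockwise.
Wall normal N acts horizontally at the top; its moment arm is the height L sinθ = 4.49·sin67.4° = 4.145 m, counterclockwise.
For rotational equilibrium, N × 4.145 = 407.3, so N = 98.3 N.
ΣFx = 0: friction at the foot balances the wall's push, so f = N_wall = 98.3 N.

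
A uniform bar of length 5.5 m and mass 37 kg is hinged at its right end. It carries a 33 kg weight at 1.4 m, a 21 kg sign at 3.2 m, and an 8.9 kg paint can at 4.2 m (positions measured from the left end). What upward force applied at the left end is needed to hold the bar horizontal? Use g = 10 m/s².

F ≈ 540 N

Take moments about the right end.
Beam weight: 37 × 10 = 370 N down at 2.75 m → arm 2.75 m, τ = 370 × 2.75 = 1018 N·m counterclockwise.
Weight: 33 × 10 = 330 N down at 1.4 m → arm 4.1 m, τ = 330 × 4.1 = 1353 N·m counterclockwise.
Sign: 21 × 10 = 210 N down at 3.2 m → arm 2.3 m, τ = 210 × 2.3 = 483 N·m counterclockwise.
Paint can: 8.9 × 10 = 89 N down at 4.2 m → arm 1.3 m, τ = 89 × 1.3 = 115.7 N·m counterclockwise.
Net moment of the loads = 2970 N·m counterclockwise.
The upward force F acts at the left end, arm 5.5 m, giving F × 5.5 clockwise.
For rotational equilibrium, F × 5.5 = 2970, so F = 2970 / 5.5 = 540 N.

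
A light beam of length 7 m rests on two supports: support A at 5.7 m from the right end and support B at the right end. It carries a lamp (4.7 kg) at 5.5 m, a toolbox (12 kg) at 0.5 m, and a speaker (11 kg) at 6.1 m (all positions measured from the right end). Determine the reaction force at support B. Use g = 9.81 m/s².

Take moments about support A.
Lamp: 4.7 × 9.81 = 46.11 N down at 5.5 m → arm 0.2 m, τ = 46.11 × 0.2 = 9.222 N·m clockwise.
Toolbox: 12 × 9.81 = 117.7 N down at 0.5 m → arm 5.2 m, τ = 117.7 × 5.2 = 612 N·m clockwise.
Speaker: 11 × 9.81 = 107.9 N down at 6.1 m → arm 0.4 m, τ = 107.9 × 0.4 = 43.16 N·m counterclockwise.
Net load moment about support A = 578.1 N·m clockwise.
Reaction R at support B is upward at 0 m, arm 5.7 m → moment R × 5.7 counterclockwise.
Στ = 0 ⇒ R × 5.7 = 578.1 ⇒ R = 101 N.

R_B ≈ 101 N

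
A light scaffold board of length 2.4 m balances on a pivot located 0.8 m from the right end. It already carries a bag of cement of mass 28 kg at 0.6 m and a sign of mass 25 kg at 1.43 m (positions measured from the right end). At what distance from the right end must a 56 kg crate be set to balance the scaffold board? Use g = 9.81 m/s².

x ≈ 0.619 m from the right end

Sum moments about the pivot (at 0.8 m from the right end) (the support reaction has zero arm there).
Bag of cement: 28 × 9.81 = 274.7 N down at 0.6 m → arm 0.2 m, τ = 274.7 × 0.2 = 54.94 N·m clockwise.
Sign: 25 × 9.81 = 245.2 N down at 1.43 m → arm 0.63 m, τ = 245.2 × 0.63 = 154.5 N·m counterclockwise.
Net moment of existing loads = 99.56 N·m counterclockwise.
The crate weighs 56 × 9.81 = 549.4 N and must supply an equal clockwise moment, so its lever arm about the pivot is 99.56 / 549.4 = 0.181 m.
That puts it at 0.8 − 0.181 = 0.619 m from the right end.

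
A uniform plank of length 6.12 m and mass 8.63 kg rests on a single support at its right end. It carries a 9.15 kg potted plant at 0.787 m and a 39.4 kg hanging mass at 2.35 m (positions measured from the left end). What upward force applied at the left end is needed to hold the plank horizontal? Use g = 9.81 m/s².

About the right end:
Beam weight: 8.63 × 9.81 = 84.66 N down at 3.06 m → arm 3.06 m, τ = 84.66 × 3.06 = 259.1 N·m counterclockwise.
Potted plant: 9.15 × 9.81 = 89.76 N down at 0.787 m → arm 5.333 m, τ = 89.76 × 5.333 = 478.7 N·m counterclockwise.
Hanging mass: 39.4 × 9.81 = 386.5 N down at 2.35 m → arm 3.77 m, τ = 386.5 × 3.77 = 1457 N·m counterclockwise.
Net moment of the loads = 2195 N·m counterclockwise.
The upward force F acts at the left end, arm 6.12 m, giving F × 6.12 clockwise.
Balancing moments: F × 6.12 = 2195, giving F = 2195 / 6.12 = 359 N.

F ≈ 359 N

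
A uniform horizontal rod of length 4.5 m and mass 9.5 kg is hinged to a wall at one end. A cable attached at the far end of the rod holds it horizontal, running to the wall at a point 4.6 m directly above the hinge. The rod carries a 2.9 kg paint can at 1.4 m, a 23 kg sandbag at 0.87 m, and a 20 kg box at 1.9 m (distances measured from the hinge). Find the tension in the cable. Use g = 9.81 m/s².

About the hinge:
Beam weight: 9.5 × 9.81 = 93.2 N down at 2.25 m → arm 2.25 m, τ = 93.2 × 2.25 = 209.7 N·m clockwise.
Paint can: 2.9 × 9.81 = 28.45 N down at 1.4 m → arm 1.4 m, τ = 28.45 × 1.4 = 39.83 N·m clockwise.
Sandbag: 23 × 9.81 = 225.6 N down at 0.87 m → arm 0.87 m, τ = 225.6 × 0.87 = 196.3 N·m clockwise.
Box: 20 × 9.81 = 196.2 N down at 1.9 m → arm 1.9 m, τ = 196.2 × 1.9 = 372.8 N·m clockwise.
Total clockwise load moment = 818.6 N·m.
The cable tension T acts at 4.5 m; only its component perpendicular to the rod, T sinθ, produces torque. sinθ = h/√(h²+d²) = 4.6/√(4.6²+4.5²) = 0.7148.
For rotational equilibrium, T × 4.5 × 0.7148 = 818.6, so T = 818.6 / 3.217 = 254 N.

T ≈ 254 N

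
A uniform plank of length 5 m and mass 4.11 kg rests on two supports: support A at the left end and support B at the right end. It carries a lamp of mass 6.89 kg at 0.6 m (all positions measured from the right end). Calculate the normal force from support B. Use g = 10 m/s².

R_B ≈ 81.2 N

Take moments about support A.
Beam weight: 4.11 × 10 = 41.1 N down at 2.5 m → arm 2.5 m, τ = 41.1 × 2.5 = 102.8 N·m clockwise.
Lamp: 6.89 × 10 = 68.9 N down at 0.6 m → arm 4.4 m, τ = 68.9 × 4.4 = 303.2 N·m clockwise.
Net load moment about support A = 406 N·m clockwise.
Reaction R at support B is upward at 0 m, arm 5 m → moment R × 5 counterclockwise.
Balancing moments: R × 5 = 406, giving R = 81.2 N.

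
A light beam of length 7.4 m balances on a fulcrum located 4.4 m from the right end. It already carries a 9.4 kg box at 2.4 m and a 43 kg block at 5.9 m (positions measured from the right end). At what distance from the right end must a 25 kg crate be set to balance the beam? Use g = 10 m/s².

x ≈ 2.57 m from the right end

About the fulcrum (at 4.4 m from the right end):
Box: 9.4 × 10 = 94 N down at 2.4 m → arm 2 m, τ = 94 × 2 = 188 N·m clockwise.
Block: 43 × 10 = 430 N down at 5.9 m → arm 1.5 m, τ = 430 × 1.5 = 645 N·m counterclockwise.
Net moment of existing loads = 457 N·m counterclockwise.
The crate weighs 25 × 10 = 250 N and must supply an equal clockwise moment, so its lever arm about the fulcrum is 457 / 250 = 1.83 m.
That puts it at 4.4 − 1.83 = 2.57 m from the right end.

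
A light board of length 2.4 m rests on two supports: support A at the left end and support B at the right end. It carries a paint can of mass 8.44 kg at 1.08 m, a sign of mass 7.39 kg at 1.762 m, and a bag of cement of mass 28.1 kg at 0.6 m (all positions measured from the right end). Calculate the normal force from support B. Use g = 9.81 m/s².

R_B ≈ 272 N

Sum moments about support A (its reaction then has zero moment arm).
Paint can: 8.44 × 9.81 = 82.8 N down at 1.08 m → arm 1.32 m, τ = 82.8 × 1.32 = 109.3 N·m clockwise.
Sign: 7.39 × 9.81 = 72.5 N down at 1.762 m → arm 0.638 m, τ = 72.5 × 0.638 = 46.26 N·m clockwise.
Bag of cement: 28.1 × 9.81 = 275.7 N down at 0.6 m → arm 1.8 m, τ = 275.7 × 1.8 = 496.3 N·m clockwise.
Net load moment about support A = 651.9 N·m clockwise.
Reaction R at support B is upward at 0 m, arm 2.4 m → moment R × 2.4 counterclockwise.
Balancing moments: R × 2.4 = 651.9, giving R = 272 N.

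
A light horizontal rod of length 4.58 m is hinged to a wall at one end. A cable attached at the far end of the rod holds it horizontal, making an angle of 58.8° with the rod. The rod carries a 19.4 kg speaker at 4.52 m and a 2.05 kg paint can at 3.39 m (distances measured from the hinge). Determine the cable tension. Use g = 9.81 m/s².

T ≈ 237 N

Taking torques about the hinge:
Speaker: 19.4 × 9.81 = 190.3 N down at 4.52 m → arm 4.52 m, τ = 190.3 × 4.52 = 860.2 N·m clockwise.
Paint can: 2.05 × 9.81 = 20.11 N down at 3.39 m → arm 3.39 m, τ = 20.11 × 3.39 = 68.17 N·m clockwise.
Total clockwise load moment = 928.4 N·m.
The cable tension T acts at 4.58 m; only its component perpendicular to the rod, T sinθ, produces torque. sin 58.8° = 0.8554.
For rotational equilibrium, T × 4.58 × 0.8554 = 928.4, so T = 928.4 / 3.918 = 237 N.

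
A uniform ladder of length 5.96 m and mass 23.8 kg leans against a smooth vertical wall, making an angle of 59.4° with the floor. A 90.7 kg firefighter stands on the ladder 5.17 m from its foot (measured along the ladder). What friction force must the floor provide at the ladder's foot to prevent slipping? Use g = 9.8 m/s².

Taking torques about the foot of the ladder:
Ladder weight 23.8×9.8 = 233.2 N acts at 2.98 m along the ladder; its horizontal arm is 2.98·cos59.4° = 1.517 m → τ = 353.8 N·m clockwise.
Firefighter: 90.7×9.8 = 888.9 N at 5.17 m → arm 2.632 m → τ = 2340 N·m clockwise.
Wall normal N acts horizontally at the top; its moment arm is the height L sinθ = 5.96·sin59.4° = 5.13 m, counterclockwise.
Balancing moments: N × 5.13 = 2694, giving N = 525 N.
ΣFx = 0: friction at the foot balances the wall's push, so f = N_wall = 525 N.

f ≈ 525 N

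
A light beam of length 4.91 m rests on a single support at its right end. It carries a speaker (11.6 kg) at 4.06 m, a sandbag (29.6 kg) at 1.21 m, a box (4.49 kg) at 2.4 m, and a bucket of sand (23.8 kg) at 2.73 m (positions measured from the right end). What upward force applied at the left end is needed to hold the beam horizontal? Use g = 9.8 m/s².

Choose the right end as the axis so the unknown pivot reaction has zero arm there.
Speaker: 11.6 × 9.8 = 113.7 N down at 4.06 m → arm 4.06 m, τ = 113.7 × 4.06 = 461.6 N·m counterclockwise.
Sandbag: 29.6 × 9.8 = 290.1 N down at 1.21 m → arm 1.21 m, τ = 290.1 × 1.21 = 351 N·m counterclockwise.
Box: 4.49 × 9.8 = 44 N down at 2.4 m → arm 2.4 m, τ = 44 × 2.4 = 105.6 N·m counterclockwise.
Bucket of sand: 23.8 × 9.8 = 233.2 N down at 2.73 m → arm 2.73 m, τ = 233.2 × 2.73 = 636.6 N·m counterclockwise.
Net moment of the loads = 1555 N·m counterclockwise.
The upward force F acts at the left end, arm 4.91 m, giving F × 4.91 clockwise.
For rotational equilibrium, F × 4.91 = 1555, so F = 1555 / 4.91 = 317 N.

F ≈ 317 N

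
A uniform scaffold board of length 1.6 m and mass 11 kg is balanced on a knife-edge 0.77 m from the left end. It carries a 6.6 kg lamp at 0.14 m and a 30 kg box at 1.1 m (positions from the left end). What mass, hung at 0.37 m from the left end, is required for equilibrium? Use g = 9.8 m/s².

m ≈ 15.2 kg

Choose the knife-edge (at 0.77 m from the left end) as the axis so the support reaction has zero arm there.
Beam weight: 11 × 9.8 = 107.8 N down at 0.8 m → arm 0.03 m, τ = 107.8 × 0.03 = 3.234 N·m clockwise.
Lamp: 6.6 × 9.8 = 64.68 N down at 0.14 m → arm 0.63 m, τ = 64.68 × 0.63 = 40.75 N·m counterclockwise.
Box: 30 × 9.8 = 294 N down at 1.1 m → arm 0.33 m, τ = 294 × 0.33 = 97.02 N·m clockwise.
Net moment of known loads = 59.5 N·m clockwise.
An unknown mass m at 0.37 m has arm 0.4 m; its moment is m·g·0.4 counterclockwise.
Balancing moments: m × 9.8 × 0.4 = 59.5, giving m = 59.5 / (9.8 × 0.4) = 15.2 kg.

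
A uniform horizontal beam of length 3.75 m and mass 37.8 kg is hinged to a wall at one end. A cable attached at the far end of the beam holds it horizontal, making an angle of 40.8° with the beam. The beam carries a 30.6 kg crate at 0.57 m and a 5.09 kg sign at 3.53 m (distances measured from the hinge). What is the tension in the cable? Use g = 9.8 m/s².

T ≈ 425 N

Sum moments about the hinge (the unknown hinge reaction has zero arm there).
Beam weight: 37.8 × 9.8 = 370.4 N down at 1.875 m → arm 1.875 m, τ = 370.4 × 1.875 = 694.5 N·m clockwise.
Crate: 30.6 × 9.8 = 299.9 N down at 0.57 m → arm 0.57 m, τ = 299.9 × 0.57 = 170.9 N·m clockwise.
Sign: 5.09 × 9.8 = 49.88 N down at 3.53 m → arm 3.53 m, τ = 49.88 × 3.53 = 176.1 N·m clockwise.
Total clockwise load moment = 1042 N·m.
The cable tension T acts at 3.75 m; only its component perpendicular to the beam, T sinθ, produces torque. sin 40.8° = 0.6534.
Setting net torque to zero: T × 3.75 × 0.6534 = 1042 → T = 1042 / 2.45 = 425 N.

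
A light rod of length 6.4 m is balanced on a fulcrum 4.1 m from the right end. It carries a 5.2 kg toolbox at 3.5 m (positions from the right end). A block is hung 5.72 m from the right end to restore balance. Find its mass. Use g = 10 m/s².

Take moments about the fulcrum (at 4.1 m from the right end).
Toolbox: 5.2 × 10 = 52 N down at 3.5 m → arm 0.6 m, τ = 52 × 0.6 = 31.2 N·m clockwise.
Net moment of known loads = 31.2 N·m clockwise.
An unknown mass m at 5.72 m has arm 1.62 m; its moment is m·g·1.62 counterclockwise.
Setting net torque to zero: m × 10 × 1.62 = 31.2 → m = 31.2 / (10 × 1.62) = 1.93 kg.

m ≈ 1.93 kg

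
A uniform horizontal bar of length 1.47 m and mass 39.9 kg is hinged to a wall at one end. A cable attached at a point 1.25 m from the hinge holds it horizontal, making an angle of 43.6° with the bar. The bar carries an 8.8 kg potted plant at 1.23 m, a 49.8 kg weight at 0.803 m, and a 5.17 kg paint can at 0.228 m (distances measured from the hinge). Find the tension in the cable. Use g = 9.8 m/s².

Sum moments about the hinge (the unknown hinge reaction has zero arm there).
Beam weight: 39.9 × 9.8 = 391 N down at 0.735 m → arm 0.735 m, τ = 391 × 0.735 = 287.4 N·m clockwise.
Potted plant: 8.8 × 9.8 = 86.24 N down at 1.23 m → arm 1.23 m, τ = 86.24 × 1.23 = 106.1 N·m clockwise.
Weight: 49.8 × 9.8 = 488 N down at 0.803 m → arm 0.803 m, τ = 488 × 0.803 = 391.9 N·m clockwise.
Paint can: 5.17 × 9.8 = 50.67 N down at 0.228 m → arm 0.228 m, τ = 50.67 × 0.228 = 11.55 N·m clockwise.
Total clockwise load moment = 796.9 N·m.
The cable tension T acts at 1.25 m; only its component perpendicular to the bar, T sinθ, produces torque. sin 43.6° = 0.6896.
For rotational equilibrium, T × 1.25 × 0.6896 = 796.9, so T = 796.9 / 0.862 = 924 N.

T ≈ 924 N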